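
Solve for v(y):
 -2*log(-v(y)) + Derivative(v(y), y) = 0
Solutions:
 -li(-v(y)) = C1 + 2*y


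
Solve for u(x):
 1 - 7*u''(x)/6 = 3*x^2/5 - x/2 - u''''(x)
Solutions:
 u(x) = C1 + C2*x + C3*exp(-sqrt(42)*x/6) + C4*exp(sqrt(42)*x/6) - 3*x^4/70 + x^3/14 - 3*x^2/245


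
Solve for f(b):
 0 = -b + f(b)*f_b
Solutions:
 f(b) = -sqrt(C1 + b^2)
 f(b) = sqrt(C1 + b^2)


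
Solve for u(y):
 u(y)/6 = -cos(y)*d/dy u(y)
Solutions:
 u(y) = C1*(sin(y) - 1)^(1/12)/(sin(y) + 1)^(1/12)


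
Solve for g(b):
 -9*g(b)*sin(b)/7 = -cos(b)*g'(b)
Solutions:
 g(b) = C1/cos(b)^(9/7)


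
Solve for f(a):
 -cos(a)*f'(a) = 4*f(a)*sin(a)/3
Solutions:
 f(a) = C1*cos(a)^(4/3)


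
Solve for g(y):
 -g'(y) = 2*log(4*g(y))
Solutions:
 Integral(1/(log(_y) + 2*log(2)), (_y, g(y)))/2 = C1 - y


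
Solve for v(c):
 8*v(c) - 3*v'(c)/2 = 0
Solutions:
 v(c) = C1*exp(16*c/3)


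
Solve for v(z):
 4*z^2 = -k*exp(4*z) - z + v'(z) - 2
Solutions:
 v(z) = C1 + k*exp(4*z)/4 + 4*z^3/3 + z^2/2 + 2*z


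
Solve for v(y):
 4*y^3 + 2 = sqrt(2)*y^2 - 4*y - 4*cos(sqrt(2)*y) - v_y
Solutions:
 v(y) = C1 - y^4 + sqrt(2)*y^3/3 - 2*y^2 - 2*y - 2*sqrt(2)*sin(sqrt(2)*y)


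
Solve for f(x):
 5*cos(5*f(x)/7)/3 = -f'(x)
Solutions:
 5*x/3 - 7*log(sin(5*f(x)/7) - 1)/10 + 7*log(sin(5*f(x)/7) + 1)/10 = C1


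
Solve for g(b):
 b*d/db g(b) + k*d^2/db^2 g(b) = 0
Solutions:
 g(b) = C1 + C2*sqrt(k)*erf(sqrt(2)*b*sqrt(1/k)/2)


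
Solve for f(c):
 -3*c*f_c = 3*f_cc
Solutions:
 f(c) = C1 + C2*erf(sqrt(2)*c/2)


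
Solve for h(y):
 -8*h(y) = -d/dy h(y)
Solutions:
 h(y) = C1*exp(8*y)


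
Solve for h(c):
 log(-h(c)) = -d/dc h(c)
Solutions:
 -li(-h(c)) = C1 - c


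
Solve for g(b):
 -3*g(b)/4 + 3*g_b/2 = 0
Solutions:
 g(b) = C1*exp(b/2)


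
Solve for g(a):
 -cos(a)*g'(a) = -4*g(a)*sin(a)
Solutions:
 g(a) = C1/cos(a)^4


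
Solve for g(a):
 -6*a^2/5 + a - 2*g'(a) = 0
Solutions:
 g(a) = C1 - a^3/5 + a^2/4


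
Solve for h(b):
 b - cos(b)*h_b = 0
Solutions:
 h(b) = C1 + Integral(b/cos(b), b)


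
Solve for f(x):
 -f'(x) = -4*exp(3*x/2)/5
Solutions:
 f(x) = C1 + 8*exp(3*x/2)/15


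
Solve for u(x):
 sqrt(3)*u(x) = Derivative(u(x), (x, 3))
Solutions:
 u(x) = C3*exp(3^(1/6)*x) + (C1*sin(3^(2/3)*x/2) + C2*cos(3^(2/3)*x/2))*exp(-3^(1/6)*x/2)


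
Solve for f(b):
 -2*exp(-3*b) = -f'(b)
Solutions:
 f(b) = C1 - 2*exp(-3*b)/3


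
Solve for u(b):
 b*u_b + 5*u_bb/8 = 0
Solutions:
 u(b) = C1 + C2*erf(2*sqrt(5)*b/5)


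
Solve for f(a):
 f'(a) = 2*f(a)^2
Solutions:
 f(a) = -1/(C1 + 2*a)


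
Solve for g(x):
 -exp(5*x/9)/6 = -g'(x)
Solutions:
 g(x) = C1 + 3*exp(5*x/9)/10


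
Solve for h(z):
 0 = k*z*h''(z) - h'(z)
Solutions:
 h(z) = C1 + z^(((re(k) + 1)*re(k) + im(k)^2)/(re(k)^2 + im(k)^2))*(C2*sin(log(z)*Abs(im(k))/(re(k)^2 + im(k)^2)) + C3*cos(log(z)*im(k)/(re(k)^2 + im(k)^2)))


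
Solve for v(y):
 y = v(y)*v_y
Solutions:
 v(y) = -sqrt(C1 + y^2)
 v(y) = sqrt(C1 + y^2)


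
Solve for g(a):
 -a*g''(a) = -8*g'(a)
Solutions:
 g(a) = C1 + C2*a^9


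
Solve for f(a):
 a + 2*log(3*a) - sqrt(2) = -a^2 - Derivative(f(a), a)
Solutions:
 f(a) = C1 - a^3/3 - a^2/2 - 2*a*log(a) - a*log(9) + sqrt(2)*a + 2*a


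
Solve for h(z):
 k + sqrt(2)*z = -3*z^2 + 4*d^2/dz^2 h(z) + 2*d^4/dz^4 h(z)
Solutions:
 h(z) = C1 + C2*z + C3*sin(sqrt(2)*z) + C4*cos(sqrt(2)*z) + z^4/16 + sqrt(2)*z^3/24 + z^2*(k - 3)/8


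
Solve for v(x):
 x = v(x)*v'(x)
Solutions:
 v(x) = -sqrt(C1 + x^2)
 v(x) = sqrt(C1 + x^2)


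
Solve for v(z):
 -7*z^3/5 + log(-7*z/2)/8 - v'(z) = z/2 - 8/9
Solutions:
 v(z) = C1 - 7*z^4/20 - z^2/4 + z*log(-z)/8 + z*(-9*log(2) + 9*log(7) + 55)/72


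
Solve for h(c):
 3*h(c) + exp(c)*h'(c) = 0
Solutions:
 h(c) = C1*exp(3*exp(-c))


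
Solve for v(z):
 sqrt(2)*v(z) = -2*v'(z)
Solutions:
 v(z) = C1*exp(-sqrt(2)*z/2)


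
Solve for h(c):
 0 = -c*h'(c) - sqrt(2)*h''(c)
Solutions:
 h(c) = C1 + C2*erf(2^(1/4)*c/2)


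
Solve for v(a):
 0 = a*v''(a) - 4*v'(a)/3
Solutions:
 v(a) = C1 + C2*a^(7/3)


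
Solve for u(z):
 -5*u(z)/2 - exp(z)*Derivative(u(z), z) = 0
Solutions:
 u(z) = C1*exp(5*exp(-z)/2)


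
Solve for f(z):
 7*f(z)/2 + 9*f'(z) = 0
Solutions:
 f(z) = C1*exp(-7*z/18)


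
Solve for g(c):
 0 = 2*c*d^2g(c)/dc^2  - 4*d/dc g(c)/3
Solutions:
 g(c) = C1 + C2*c^(5/3)


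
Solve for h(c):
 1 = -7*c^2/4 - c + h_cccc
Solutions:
 h(c) = C1 + C2*c + C3*c^2 + C4*c^3 + 7*c^6/1440 + c^5/120 + c^4/24


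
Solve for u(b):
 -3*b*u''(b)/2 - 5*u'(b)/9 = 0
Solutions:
 u(b) = C1 + C2*b^(17/27)


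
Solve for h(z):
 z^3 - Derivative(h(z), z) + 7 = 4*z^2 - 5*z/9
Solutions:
 h(z) = C1 + z^4/4 - 4*z^3/3 + 5*z^2/18 + 7*z


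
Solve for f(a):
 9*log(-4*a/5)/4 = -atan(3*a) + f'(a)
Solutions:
 f(a) = C1 + 9*a*log(-a)/4 + a*atan(3*a) - 9*a*log(5)/4 - 9*a/4 + 9*a*log(2)/2 - log(9*a^2 + 1)/6


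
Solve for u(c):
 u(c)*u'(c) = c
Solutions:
 u(c) = -sqrt(C1 + c^2)
 u(c) = sqrt(C1 + c^2)


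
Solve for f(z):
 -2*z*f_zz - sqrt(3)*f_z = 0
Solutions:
 f(z) = C1 + C2*z^(1 - sqrt(3)/2)


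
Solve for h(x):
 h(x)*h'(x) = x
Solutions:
 h(x) = -sqrt(C1 + x^2)
 h(x) = sqrt(C1 + x^2)


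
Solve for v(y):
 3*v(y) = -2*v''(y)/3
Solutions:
 v(y) = C1*sin(3*sqrt(2)*y/2) + C2*cos(3*sqrt(2)*y/2)


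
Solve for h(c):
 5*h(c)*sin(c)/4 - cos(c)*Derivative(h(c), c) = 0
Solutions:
 h(c) = C1/cos(c)^(5/4)


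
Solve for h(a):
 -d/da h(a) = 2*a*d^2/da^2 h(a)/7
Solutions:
 h(a) = C1 + C2/a^(5/2)


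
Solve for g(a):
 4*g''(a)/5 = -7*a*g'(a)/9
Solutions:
 g(a) = C1 + C2*erf(sqrt(70)*a/12)


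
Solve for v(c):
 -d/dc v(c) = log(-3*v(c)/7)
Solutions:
 Integral(1/(log(-_y) - log(7) + log(3)), (_y, v(c))) = C1 - c


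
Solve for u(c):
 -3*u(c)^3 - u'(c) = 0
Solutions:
 u(c) = -sqrt(2)*sqrt(-1/(C1 - 3*c))/2
 u(c) = sqrt(2)*sqrt(-1/(C1 - 3*c))/2


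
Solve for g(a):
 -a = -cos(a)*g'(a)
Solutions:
 g(a) = C1 + Integral(a/cos(a), a)


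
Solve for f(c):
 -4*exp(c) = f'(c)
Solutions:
 f(c) = C1 - 4*exp(c)


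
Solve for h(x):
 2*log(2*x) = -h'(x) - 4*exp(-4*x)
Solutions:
 h(x) = C1 - 2*x*log(x) + 2*x*(1 - log(2)) + exp(-4*x)


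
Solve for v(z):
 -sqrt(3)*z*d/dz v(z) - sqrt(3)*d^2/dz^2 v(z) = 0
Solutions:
 v(z) = C1 + C2*erf(sqrt(2)*z/2)


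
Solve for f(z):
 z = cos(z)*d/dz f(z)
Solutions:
 f(z) = C1 + Integral(z/cos(z), z)


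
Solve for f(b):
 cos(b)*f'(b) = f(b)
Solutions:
 f(b) = C1*sqrt(sin(b) + 1)/sqrt(sin(b) - 1)


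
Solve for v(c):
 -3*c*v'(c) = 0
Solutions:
 v(c) = C1


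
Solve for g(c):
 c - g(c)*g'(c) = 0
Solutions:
 g(c) = -sqrt(C1 + c^2)
 g(c) = sqrt(C1 + c^2)


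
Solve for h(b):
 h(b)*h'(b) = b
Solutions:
 h(b) = -sqrt(C1 + b^2)
 h(b) = sqrt(C1 + b^2)


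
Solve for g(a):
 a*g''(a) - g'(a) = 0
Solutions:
 g(a) = C1 + C2*a^2


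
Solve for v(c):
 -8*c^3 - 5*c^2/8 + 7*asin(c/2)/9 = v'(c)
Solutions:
 v(c) = C1 - 2*c^4 - 5*c^3/24 + 7*c*asin(c/2)/9 + 7*sqrt(4 - c^2)/9


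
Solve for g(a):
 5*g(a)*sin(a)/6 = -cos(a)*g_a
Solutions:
 g(a) = C1*cos(a)^(5/6)


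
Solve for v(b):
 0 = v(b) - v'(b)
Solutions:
 v(b) = C1*exp(b)


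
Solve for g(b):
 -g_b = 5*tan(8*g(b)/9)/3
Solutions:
 g(b) = -9*asin(C1*exp(-40*b/27))/8 + 9*pi/8
 g(b) = 9*asin(C1*exp(-40*b/27))/8


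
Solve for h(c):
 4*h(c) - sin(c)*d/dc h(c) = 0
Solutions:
 h(c) = C1*(cos(c)^2 - 2*cos(c) + 1)/(cos(c)^2 + 2*cos(c) + 1)


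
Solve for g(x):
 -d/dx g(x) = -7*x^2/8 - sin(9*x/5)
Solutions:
 g(x) = C1 + 7*x^3/24 - 5*cos(9*x/5)/9


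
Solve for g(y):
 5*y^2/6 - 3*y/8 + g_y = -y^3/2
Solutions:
 g(y) = C1 - y^4/8 - 5*y^3/18 + 3*y^2/16


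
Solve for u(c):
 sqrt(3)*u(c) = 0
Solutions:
 u(c) = 0


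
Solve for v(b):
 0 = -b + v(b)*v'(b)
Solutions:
 v(b) = -sqrt(C1 + b^2)
 v(b) = sqrt(C1 + b^2)


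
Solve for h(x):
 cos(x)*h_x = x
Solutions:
 h(x) = C1 + Integral(x/cos(x), x)


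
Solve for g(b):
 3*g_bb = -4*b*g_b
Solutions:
 g(b) = C1 + C2*erf(sqrt(6)*b/3)


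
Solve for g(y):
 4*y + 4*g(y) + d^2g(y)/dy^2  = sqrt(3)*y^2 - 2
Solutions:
 g(y) = C1*sin(2*y) + C2*cos(2*y) + sqrt(3)*y^2/4 - y - 1/2 - sqrt(3)/8


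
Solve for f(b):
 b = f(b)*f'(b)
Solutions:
 f(b) = -sqrt(C1 + b^2)
 f(b) = sqrt(C1 + b^2)


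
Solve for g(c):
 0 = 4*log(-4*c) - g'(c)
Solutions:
 g(c) = C1 + 4*c*log(-c) + 4*c*(-1 + 2*log(2))


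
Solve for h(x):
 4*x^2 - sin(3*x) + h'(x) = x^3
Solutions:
 h(x) = C1 + x^4/4 - 4*x^3/3 - cos(3*x)/3


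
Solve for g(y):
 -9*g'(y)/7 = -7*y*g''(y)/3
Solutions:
 g(y) = C1 + C2*y^(76/49)


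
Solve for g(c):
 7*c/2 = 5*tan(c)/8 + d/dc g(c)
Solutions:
 g(c) = C1 + 7*c^2/4 + 5*log(cos(c))/8


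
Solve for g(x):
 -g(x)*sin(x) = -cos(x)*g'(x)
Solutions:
 g(x) = C1/cos(x)


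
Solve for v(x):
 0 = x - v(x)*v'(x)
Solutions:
 v(x) = -sqrt(C1 + x^2)
 v(x) = sqrt(C1 + x^2)


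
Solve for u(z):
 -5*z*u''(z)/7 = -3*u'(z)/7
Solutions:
 u(z) = C1 + C2*z^(8/5)


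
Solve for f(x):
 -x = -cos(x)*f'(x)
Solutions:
 f(x) = C1 + Integral(x/cos(x), x)


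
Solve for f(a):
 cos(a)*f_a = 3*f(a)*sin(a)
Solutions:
 f(a) = C1/cos(a)^3


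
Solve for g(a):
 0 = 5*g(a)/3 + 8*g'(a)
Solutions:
 g(a) = C1*exp(-5*a/24)


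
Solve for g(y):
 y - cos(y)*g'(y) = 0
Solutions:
 g(y) = C1 + Integral(y/cos(y), y)


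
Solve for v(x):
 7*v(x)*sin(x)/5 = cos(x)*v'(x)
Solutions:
 v(x) = C1/cos(x)^(7/5)


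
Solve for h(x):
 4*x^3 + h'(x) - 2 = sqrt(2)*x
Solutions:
 h(x) = C1 - x^4 + sqrt(2)*x^2/2 + 2*x


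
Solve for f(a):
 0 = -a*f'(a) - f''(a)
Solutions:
 f(a) = C1 + C2*erf(sqrt(2)*a/2)


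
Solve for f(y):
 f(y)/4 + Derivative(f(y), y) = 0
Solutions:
 f(y) = C1*exp(-y/4)


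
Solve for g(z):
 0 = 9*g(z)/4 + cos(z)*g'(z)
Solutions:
 g(z) = C1*(sin(z) - 1)^(9/8)/(sin(z) + 1)^(9/8)


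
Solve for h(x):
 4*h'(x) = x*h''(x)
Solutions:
 h(x) = C1 + C2*x^5


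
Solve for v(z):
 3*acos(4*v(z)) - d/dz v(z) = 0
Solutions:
 Integral(1/acos(4*_y), (_y, v(z))) = C1 + 3*z


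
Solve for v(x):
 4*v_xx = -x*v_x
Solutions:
 v(x) = C1 + C2*erf(sqrt(2)*x/4)


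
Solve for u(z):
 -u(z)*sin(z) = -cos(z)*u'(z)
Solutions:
 u(z) = C1/cos(z)


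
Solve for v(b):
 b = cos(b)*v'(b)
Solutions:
 v(b) = C1 + Integral(b/cos(b), b)


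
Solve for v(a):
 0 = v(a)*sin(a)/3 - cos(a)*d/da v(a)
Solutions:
 v(a) = C1/cos(a)^(1/3)


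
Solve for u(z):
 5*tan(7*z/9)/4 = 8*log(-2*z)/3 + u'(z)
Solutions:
 u(z) = C1 - 8*z*log(-z)/3 - 8*z*log(2)/3 + 8*z/3 - 45*log(cos(7*z/9))/28


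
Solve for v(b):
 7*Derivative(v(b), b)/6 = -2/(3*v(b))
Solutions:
 v(b) = -sqrt(C1 - 56*b)/7
 v(b) = sqrt(C1 - 56*b)/7


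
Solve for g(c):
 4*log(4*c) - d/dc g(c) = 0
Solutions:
 g(c) = C1 + 4*c*log(c) - 4*c + c*log(256)


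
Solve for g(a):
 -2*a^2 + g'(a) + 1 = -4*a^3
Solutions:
 g(a) = C1 - a^4 + 2*a^3/3 - a


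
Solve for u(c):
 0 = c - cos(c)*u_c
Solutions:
 u(c) = C1 + Integral(c/cos(c), c)


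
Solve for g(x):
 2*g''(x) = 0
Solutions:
 g(x) = C1 + C2*x


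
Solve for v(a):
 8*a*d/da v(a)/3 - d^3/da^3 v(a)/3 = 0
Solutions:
 v(a) = C1 + Integral(C2*airyai(2*a) + C3*airybi(2*a), a)


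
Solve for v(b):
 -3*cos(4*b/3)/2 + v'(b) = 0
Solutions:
 v(b) = C1 + 9*sin(4*b/3)/8


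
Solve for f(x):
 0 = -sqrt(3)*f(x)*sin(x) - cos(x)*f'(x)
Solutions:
 f(x) = C1*cos(x)^(sqrt(3))


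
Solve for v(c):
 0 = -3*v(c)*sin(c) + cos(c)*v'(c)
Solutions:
 v(c) = C1/cos(c)^3


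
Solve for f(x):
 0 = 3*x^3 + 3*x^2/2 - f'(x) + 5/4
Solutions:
 f(x) = C1 + 3*x^4/4 + x^3/2 + 5*x/4


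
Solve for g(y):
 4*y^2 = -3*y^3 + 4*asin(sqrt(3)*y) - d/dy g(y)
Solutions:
 g(y) = C1 - 3*y^4/4 - 4*y^3/3 + 4*y*asin(sqrt(3)*y) + 4*sqrt(3)*sqrt(1 - 3*y^2)/3


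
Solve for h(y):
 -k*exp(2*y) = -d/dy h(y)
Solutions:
 h(y) = C1 + k*exp(2*y)/2


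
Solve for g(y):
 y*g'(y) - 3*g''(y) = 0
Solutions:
 g(y) = C1 + C2*erfi(sqrt(6)*y/6)


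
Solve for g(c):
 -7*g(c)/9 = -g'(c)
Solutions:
 g(c) = C1*exp(7*c/9)


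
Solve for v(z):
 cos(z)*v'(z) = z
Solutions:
 v(z) = C1 + Integral(z/cos(z), z)


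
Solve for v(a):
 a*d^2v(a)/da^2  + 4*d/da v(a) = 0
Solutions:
 v(a) = C1 + C2/a^3


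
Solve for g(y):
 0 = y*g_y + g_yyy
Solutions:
 g(y) = C1 + Integral(C2*airyai(-y) + C3*airybi(-y), y)


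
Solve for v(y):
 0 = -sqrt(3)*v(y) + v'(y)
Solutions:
 v(y) = C1*exp(sqrt(3)*y)


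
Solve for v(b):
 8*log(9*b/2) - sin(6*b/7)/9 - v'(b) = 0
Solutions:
 v(b) = C1 + 8*b*log(b) - 8*b - 8*b*log(2) + 16*b*log(3) + 7*cos(6*b/7)/54


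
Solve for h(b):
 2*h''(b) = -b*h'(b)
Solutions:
 h(b) = C1 + C2*erf(b/2)


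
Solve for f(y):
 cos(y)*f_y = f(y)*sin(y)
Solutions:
 f(y) = C1/cos(y)


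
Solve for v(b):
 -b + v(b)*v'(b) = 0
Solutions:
 v(b) = -sqrt(C1 + b^2)
 v(b) = sqrt(C1 + b^2)


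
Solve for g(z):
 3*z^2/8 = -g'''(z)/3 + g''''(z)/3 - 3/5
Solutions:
 g(z) = C1 + C2*z + C3*z^2 + C4*exp(z) - 3*z^5/160 - 3*z^4/32 - 27*z^3/40


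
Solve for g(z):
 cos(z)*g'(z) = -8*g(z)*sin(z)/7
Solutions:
 g(z) = C1*cos(z)^(8/7)


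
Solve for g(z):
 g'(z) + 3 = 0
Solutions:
 g(z) = C1 - 3*z


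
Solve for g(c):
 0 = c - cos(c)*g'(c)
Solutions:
 g(c) = C1 + Integral(c/cos(c), c)


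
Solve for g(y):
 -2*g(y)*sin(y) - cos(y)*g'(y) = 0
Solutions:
 g(y) = C1*cos(y)^2


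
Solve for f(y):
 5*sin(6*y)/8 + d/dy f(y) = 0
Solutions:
 f(y) = C1 + 5*cos(6*y)/48


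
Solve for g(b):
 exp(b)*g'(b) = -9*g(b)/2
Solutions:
 g(b) = C1*exp(9*exp(-b)/2)


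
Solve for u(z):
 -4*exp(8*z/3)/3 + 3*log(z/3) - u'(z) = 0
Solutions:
 u(z) = C1 + 3*z*log(z) + 3*z*(-log(3) - 1) - exp(8*z/3)/2


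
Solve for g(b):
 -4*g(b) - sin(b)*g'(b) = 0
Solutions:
 g(b) = C1*(cos(b)^2 + 2*cos(b) + 1)/(cos(b)^2 - 2*cos(b) + 1)


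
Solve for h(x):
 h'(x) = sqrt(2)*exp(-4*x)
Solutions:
 h(x) = C1 - sqrt(2)*exp(-4*x)/4


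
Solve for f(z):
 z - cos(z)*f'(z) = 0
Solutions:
 f(z) = C1 + Integral(z/cos(z), z)


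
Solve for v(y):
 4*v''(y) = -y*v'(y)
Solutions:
 v(y) = C1 + C2*erf(sqrt(2)*y/4)


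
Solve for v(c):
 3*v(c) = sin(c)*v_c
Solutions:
 v(c) = C1*(cos(c) - 1)^(3/2)/(cos(c) + 1)^(3/2)


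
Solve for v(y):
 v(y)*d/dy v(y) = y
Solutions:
 v(y) = -sqrt(C1 + y^2)
 v(y) = sqrt(C1 + y^2)


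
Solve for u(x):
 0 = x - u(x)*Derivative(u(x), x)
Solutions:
 u(x) = -sqrt(C1 + x^2)
 u(x) = sqrt(C1 + x^2)


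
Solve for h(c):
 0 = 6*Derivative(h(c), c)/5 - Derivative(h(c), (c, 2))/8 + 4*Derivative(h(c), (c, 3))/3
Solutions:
 h(c) = C1 + (C2*sin(9*sqrt(1135)*c/320) + C3*cos(9*sqrt(1135)*c/320))*exp(3*c/64)


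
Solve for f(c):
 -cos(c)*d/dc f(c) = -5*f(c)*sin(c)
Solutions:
 f(c) = C1/cos(c)^5


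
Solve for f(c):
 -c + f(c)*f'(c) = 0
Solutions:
 f(c) = -sqrt(C1 + c^2)
 f(c) = sqrt(C1 + c^2)


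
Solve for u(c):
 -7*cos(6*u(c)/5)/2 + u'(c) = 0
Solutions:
 -7*c/2 - 5*log(sin(6*u(c)/5) - 1)/12 + 5*log(sin(6*u(c)/5) + 1)/12 = C1


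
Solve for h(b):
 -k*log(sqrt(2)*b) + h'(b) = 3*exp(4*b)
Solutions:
 h(b) = C1 + b*k*log(b) + b*k*(-1 + log(2)/2) + 3*exp(4*b)/4


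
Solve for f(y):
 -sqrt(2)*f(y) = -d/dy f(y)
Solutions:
 f(y) = C1*exp(sqrt(2)*y)


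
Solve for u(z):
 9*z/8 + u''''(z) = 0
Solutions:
 u(z) = C1 + C2*z + C3*z^2 + C4*z^3 - 3*z^5/320


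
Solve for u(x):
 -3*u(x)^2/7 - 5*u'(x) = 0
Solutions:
 u(x) = 35/(C1 + 3*x)


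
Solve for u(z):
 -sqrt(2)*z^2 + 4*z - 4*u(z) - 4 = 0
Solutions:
 u(z) = -sqrt(2)*z^2/4 + z - 1


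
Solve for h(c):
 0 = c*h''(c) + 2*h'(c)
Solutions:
 h(c) = C1 + C2/c


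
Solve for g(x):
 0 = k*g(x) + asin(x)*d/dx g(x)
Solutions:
 g(x) = C1*exp(-k*Integral(1/asin(x), x))


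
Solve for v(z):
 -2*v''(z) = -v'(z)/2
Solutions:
 v(z) = C1 + C2*exp(z/4)


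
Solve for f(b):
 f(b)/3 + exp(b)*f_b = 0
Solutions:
 f(b) = C1*exp(exp(-b)/3)


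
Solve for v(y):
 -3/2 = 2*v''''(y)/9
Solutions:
 v(y) = C1 + C2*y + C3*y^2 + C4*y^3 - 9*y^4/32


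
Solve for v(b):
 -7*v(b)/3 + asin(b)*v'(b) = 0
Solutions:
 v(b) = C1*exp(7*Integral(1/asin(b), b)/3)


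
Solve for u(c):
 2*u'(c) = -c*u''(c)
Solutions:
 u(c) = C1 + C2/c


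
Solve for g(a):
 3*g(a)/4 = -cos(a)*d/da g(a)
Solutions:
 g(a) = C1*(sin(a) - 1)^(3/8)/(sin(a) + 1)^(3/8)


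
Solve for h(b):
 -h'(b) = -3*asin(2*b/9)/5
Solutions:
 h(b) = C1 + 3*b*asin(2*b/9)/5 + 3*sqrt(81 - 4*b^2)/10


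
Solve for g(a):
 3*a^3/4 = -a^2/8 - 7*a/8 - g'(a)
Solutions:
 g(a) = C1 - 3*a^4/16 - a^3/24 - 7*a^2/16


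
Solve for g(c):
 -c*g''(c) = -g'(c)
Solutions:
 g(c) = C1 + C2*c^2


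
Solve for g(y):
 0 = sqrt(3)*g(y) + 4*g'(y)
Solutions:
 g(y) = C1*exp(-sqrt(3)*y/4)


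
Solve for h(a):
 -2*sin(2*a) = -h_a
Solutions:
 h(a) = C1 - cos(2*a)


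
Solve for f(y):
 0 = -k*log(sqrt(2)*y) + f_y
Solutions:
 f(y) = C1 + k*y*log(y) - k*y + k*y*log(2)/2


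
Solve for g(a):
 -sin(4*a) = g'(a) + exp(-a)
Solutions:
 g(a) = C1 + cos(4*a)/4 + exp(-a)


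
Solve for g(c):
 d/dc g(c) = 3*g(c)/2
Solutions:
 g(c) = C1*exp(3*c/2)


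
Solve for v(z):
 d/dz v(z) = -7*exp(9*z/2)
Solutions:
 v(z) = C1 - 14*exp(9*z/2)/9


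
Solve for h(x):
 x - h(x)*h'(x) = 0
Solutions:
 h(x) = -sqrt(C1 + x^2)
 h(x) = sqrt(C1 + x^2)


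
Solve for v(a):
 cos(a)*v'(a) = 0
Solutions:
 v(a) = C1


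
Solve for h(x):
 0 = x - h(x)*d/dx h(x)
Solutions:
 h(x) = -sqrt(C1 + x^2)
 h(x) = sqrt(C1 + x^2)


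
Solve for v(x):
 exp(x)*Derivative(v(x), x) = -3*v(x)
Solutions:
 v(x) = C1*exp(3*exp(-x))


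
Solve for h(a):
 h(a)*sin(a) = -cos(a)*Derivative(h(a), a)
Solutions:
 h(a) = C1*cos(a)


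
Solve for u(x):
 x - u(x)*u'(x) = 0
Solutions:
 u(x) = -sqrt(C1 + x^2)
 u(x) = sqrt(C1 + x^2)


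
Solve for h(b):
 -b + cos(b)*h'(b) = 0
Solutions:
 h(b) = C1 + Integral(b/cos(b), b)


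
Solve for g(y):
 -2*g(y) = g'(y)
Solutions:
 g(y) = C1*exp(-2*y)


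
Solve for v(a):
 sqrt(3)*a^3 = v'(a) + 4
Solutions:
 v(a) = C1 + sqrt(3)*a^4/4 - 4*a


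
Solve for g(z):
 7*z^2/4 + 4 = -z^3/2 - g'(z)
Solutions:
 g(z) = C1 - z^4/8 - 7*z^3/12 - 4*z


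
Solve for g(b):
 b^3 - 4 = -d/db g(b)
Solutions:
 g(b) = C1 - b^4/4 + 4*b


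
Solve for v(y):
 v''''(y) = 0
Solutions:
 v(y) = C1 + C2*y + C3*y^2 + C4*y^3


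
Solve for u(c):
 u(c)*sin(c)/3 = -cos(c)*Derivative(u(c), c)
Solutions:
 u(c) = C1*cos(c)^(1/3)


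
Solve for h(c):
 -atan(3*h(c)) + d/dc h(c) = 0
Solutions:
 Integral(1/atan(3*_y), (_y, h(c))) = C1 + c


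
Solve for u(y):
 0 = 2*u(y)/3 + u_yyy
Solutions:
 u(y) = C3*exp(-2^(1/3)*3^(2/3)*y/3) + (C1*sin(2^(1/3)*3^(1/6)*y/2) + C2*cos(2^(1/3)*3^(1/6)*y/2))*exp(2^(1/3)*3^(2/3)*y/6)


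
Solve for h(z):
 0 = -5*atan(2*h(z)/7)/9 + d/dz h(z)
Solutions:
 Integral(1/atan(2*_y/7), (_y, h(z))) = C1 + 5*z/9


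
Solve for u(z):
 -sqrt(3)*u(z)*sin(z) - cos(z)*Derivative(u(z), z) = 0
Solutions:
 u(z) = C1*cos(z)^(sqrt(3))


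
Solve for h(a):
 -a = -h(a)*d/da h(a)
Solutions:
 h(a) = -sqrt(C1 + a^2)
 h(a) = sqrt(C1 + a^2)


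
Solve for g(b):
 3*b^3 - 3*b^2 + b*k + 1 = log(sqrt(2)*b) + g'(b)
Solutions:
 g(b) = C1 + 3*b^4/4 - b^3 + b^2*k/2 - b*log(b) - b*log(2)/2 + 2*b


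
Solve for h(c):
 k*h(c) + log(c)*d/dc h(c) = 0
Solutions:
 h(c) = C1*exp(-k*li(c))


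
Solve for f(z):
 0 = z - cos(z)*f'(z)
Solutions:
 f(z) = C1 + Integral(z/cos(z), z)


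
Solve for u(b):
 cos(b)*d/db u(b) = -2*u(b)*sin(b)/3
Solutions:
 u(b) = C1*cos(b)^(2/3)


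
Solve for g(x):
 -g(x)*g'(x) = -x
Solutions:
 g(x) = -sqrt(C1 + x^2)
 g(x) = sqrt(C1 + x^2)


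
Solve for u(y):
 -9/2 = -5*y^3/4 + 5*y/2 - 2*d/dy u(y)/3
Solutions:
 u(y) = C1 - 15*y^4/32 + 15*y^2/8 + 27*y/4


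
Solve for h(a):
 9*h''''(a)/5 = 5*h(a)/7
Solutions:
 h(a) = C1*exp(-sqrt(15)*7^(3/4)*a/21) + C2*exp(sqrt(15)*7^(3/4)*a/21) + C3*sin(sqrt(15)*7^(3/4)*a/21) + C4*cos(sqrt(15)*7^(3/4)*a/21)


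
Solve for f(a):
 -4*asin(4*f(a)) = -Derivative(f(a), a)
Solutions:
 Integral(1/asin(4*_y), (_y, f(a))) = C1 + 4*a


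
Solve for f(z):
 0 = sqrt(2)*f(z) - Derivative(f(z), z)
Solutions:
 f(z) = C1*exp(sqrt(2)*z)


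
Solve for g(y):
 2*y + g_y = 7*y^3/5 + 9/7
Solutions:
 g(y) = C1 + 7*y^4/20 - y^2 + 9*y/7


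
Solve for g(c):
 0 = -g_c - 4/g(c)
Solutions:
 g(c) = -sqrt(C1 - 8*c)
 g(c) = sqrt(C1 - 8*c)


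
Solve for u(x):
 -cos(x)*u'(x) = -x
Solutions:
 u(x) = C1 + Integral(x/cos(x), x)


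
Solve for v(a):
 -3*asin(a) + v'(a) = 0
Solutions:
 v(a) = C1 + 3*a*asin(a) + 3*sqrt(1 - a^2)


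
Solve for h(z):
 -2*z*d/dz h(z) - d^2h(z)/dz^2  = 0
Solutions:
 h(z) = C1 + C2*erf(z)


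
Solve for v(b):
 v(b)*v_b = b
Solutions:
 v(b) = -sqrt(C1 + b^2)
 v(b) = sqrt(C1 + b^2)


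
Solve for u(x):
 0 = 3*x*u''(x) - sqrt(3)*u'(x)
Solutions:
 u(x) = C1 + C2*x^(sqrt(3)/3 + 1)


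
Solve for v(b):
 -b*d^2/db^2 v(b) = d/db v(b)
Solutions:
 v(b) = C1 + C2*log(b)


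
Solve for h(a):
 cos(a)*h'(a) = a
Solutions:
 h(a) = C1 + Integral(a/cos(a), a)


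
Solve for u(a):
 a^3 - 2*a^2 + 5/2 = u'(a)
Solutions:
 u(a) = C1 + a^4/4 - 2*a^3/3 + 5*a/2


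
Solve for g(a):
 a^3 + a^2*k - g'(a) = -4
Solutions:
 g(a) = C1 + a^4/4 + a^3*k/3 + 4*a


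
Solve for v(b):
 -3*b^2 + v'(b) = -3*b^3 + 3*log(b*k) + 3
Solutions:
 v(b) = C1 - 3*b^4/4 + b^3 + 3*b*log(b*k)


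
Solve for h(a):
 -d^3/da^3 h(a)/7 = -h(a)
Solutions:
 h(a) = C3*exp(7^(1/3)*a) + (C1*sin(sqrt(3)*7^(1/3)*a/2) + C2*cos(sqrt(3)*7^(1/3)*a/2))*exp(-7^(1/3)*a/2)


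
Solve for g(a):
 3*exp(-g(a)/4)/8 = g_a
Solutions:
 g(a) = 4*log(C1 + 3*a/32)


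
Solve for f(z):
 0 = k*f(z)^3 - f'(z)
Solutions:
 f(z) = -sqrt(2)*sqrt(-1/(C1 + k*z))/2
 f(z) = sqrt(2)*sqrt(-1/(C1 + k*z))/2


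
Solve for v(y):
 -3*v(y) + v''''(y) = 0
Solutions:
 v(y) = C1*exp(-3^(1/4)*y) + C2*exp(3^(1/4)*y) + C3*sin(3^(1/4)*y) + C4*cos(3^(1/4)*y)


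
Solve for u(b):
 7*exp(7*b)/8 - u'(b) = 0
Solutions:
 u(b) = C1 + exp(7*b)/8


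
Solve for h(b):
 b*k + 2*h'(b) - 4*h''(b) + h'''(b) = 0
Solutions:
 h(b) = C1 + C2*exp(b*(2 - sqrt(2))) + C3*exp(b*(sqrt(2) + 2)) - b^2*k/4 - b*k


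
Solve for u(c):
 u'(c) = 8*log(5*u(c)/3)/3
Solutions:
 3*Integral(1/(-log(_y) - log(5) + log(3)), (_y, u(c)))/8 = C1 - c


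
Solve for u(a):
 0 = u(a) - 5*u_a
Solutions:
 u(a) = C1*exp(a/5)


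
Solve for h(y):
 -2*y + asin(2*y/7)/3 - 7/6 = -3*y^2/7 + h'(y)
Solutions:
 h(y) = C1 + y^3/7 - y^2 + y*asin(2*y/7)/3 - 7*y/6 + sqrt(49 - 4*y^2)/6


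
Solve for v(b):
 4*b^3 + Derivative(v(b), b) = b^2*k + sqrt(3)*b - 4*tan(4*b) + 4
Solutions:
 v(b) = C1 - b^4 + b^3*k/3 + sqrt(3)*b^2/2 + 4*b + log(cos(4*b))


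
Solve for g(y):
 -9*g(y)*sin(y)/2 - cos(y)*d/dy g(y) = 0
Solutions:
 g(y) = C1*cos(y)^(9/2)


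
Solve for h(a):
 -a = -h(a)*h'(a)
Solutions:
 h(a) = -sqrt(C1 + a^2)
 h(a) = sqrt(C1 + a^2)


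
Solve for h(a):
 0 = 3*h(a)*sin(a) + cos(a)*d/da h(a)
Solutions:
 h(a) = C1*cos(a)^3


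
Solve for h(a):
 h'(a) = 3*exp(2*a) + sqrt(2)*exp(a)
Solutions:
 h(a) = C1 + 3*exp(2*a)/2 + sqrt(2)*exp(a)


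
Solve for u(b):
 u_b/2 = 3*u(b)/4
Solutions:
 u(b) = C1*exp(3*b/2)


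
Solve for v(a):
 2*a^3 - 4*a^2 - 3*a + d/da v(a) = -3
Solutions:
 v(a) = C1 - a^4/2 + 4*a^3/3 + 3*a^2/2 - 3*a


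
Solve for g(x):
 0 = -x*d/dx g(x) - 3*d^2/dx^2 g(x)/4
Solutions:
 g(x) = C1 + C2*erf(sqrt(6)*x/3)


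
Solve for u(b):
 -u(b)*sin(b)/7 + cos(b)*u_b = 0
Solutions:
 u(b) = C1/cos(b)^(1/7)


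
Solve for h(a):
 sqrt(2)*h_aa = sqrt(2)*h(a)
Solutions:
 h(a) = C1*exp(-a) + C2*exp(a)


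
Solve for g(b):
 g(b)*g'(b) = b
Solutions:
 g(b) = -sqrt(C1 + b^2)
 g(b) = sqrt(C1 + b^2)


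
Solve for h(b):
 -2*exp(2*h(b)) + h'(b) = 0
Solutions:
 h(b) = log(-sqrt(-1/(C1 + 2*b))) - log(2)/2
 h(b) = log(-1/(C1 + 2*b))/2 - log(2)/2


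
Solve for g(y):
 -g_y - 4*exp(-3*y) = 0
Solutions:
 g(y) = C1 + 4*exp(-3*y)/3


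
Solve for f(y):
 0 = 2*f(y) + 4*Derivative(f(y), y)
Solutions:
 f(y) = C1*exp(-y/2)


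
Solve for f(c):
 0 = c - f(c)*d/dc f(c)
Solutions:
 f(c) = -sqrt(C1 + c^2)
 f(c) = sqrt(C1 + c^2)


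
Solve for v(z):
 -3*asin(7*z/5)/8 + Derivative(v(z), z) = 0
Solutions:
 v(z) = C1 + 3*z*asin(7*z/5)/8 + 3*sqrt(25 - 49*z^2)/56


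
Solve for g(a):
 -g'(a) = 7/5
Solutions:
 g(a) = C1 - 7*a/5


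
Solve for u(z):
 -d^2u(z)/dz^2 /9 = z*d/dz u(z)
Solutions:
 u(z) = C1 + C2*erf(3*sqrt(2)*z/2)


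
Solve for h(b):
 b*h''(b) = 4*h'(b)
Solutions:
 h(b) = C1 + C2*b^5


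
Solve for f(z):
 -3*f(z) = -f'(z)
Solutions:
 f(z) = C1*exp(3*z)


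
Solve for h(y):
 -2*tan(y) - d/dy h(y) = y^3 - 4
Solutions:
 h(y) = C1 - y^4/4 + 4*y + 2*log(cos(y))


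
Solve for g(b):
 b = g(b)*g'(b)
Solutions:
 g(b) = -sqrt(C1 + b^2)
 g(b) = sqrt(C1 + b^2)


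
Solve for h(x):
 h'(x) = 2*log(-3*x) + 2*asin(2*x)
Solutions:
 h(x) = C1 + 2*x*log(-x) + 2*x*asin(2*x) - 2*x + 2*x*log(3) + sqrt(1 - 4*x^2)


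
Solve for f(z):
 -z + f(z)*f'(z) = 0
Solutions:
 f(z) = -sqrt(C1 + z^2)
 f(z) = sqrt(C1 + z^2)


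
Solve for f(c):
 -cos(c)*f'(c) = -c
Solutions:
 f(c) = C1 + Integral(c/cos(c), c)


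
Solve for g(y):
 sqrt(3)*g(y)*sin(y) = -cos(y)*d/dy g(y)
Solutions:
 g(y) = C1*cos(y)^(sqrt(3))


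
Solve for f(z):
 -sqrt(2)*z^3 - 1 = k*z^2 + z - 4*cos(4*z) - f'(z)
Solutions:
 f(z) = C1 + k*z^3/3 + sqrt(2)*z^4/4 + z^2/2 + z - sin(4*z)


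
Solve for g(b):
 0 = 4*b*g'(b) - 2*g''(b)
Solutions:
 g(b) = C1 + C2*erfi(b)


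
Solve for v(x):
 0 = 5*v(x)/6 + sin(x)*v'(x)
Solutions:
 v(x) = C1*(cos(x) + 1)^(5/12)/(cos(x) - 1)^(5/12)


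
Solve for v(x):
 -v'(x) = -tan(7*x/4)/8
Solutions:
 v(x) = C1 - log(cos(7*x/4))/14


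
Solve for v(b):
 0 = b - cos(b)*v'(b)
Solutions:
 v(b) = C1 + Integral(b/cos(b), b)


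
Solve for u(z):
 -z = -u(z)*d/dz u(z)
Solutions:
 u(z) = -sqrt(C1 + z^2)
 u(z) = sqrt(C1 + z^2)


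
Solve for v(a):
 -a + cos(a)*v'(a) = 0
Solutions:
 v(a) = C1 + Integral(a/cos(a), a)


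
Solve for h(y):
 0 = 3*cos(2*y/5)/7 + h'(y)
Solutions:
 h(y) = C1 - 15*sin(2*y/5)/14


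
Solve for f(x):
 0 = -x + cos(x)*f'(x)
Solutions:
 f(x) = C1 + Integral(x/cos(x), x)


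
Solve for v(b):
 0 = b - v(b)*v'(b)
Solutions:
 v(b) = -sqrt(C1 + b^2)
 v(b) = sqrt(C1 + b^2)


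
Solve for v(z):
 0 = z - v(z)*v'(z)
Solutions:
 v(z) = -sqrt(C1 + z^2)
 v(z) = sqrt(C1 + z^2)


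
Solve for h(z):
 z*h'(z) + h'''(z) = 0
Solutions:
 h(z) = C1 + Integral(C2*airyai(-z) + C3*airybi(-z), z)


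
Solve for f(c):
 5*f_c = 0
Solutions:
 f(c) = C1


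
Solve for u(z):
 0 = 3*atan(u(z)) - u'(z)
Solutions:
 Integral(1/atan(_y), (_y, u(z))) = C1 + 3*z


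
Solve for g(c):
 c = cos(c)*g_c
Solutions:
 g(c) = C1 + Integral(c/cos(c), c)


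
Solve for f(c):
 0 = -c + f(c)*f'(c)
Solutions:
 f(c) = -sqrt(C1 + c^2)
 f(c) = sqrt(C1 + c^2)


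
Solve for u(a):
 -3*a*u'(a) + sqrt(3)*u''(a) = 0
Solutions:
 u(a) = C1 + C2*erfi(sqrt(2)*3^(1/4)*a/2)


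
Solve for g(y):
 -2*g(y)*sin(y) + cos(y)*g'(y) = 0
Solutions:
 g(y) = C1/cos(y)^2


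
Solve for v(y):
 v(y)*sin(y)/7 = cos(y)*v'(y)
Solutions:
 v(y) = C1/cos(y)^(1/7)


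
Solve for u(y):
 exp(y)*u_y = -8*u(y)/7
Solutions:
 u(y) = C1*exp(8*exp(-y)/7)


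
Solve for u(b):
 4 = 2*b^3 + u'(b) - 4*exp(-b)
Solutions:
 u(b) = C1 - b^4/2 + 4*b - 4*exp(-b)


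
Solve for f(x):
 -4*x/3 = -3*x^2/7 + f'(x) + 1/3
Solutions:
 f(x) = C1 + x^3/7 - 2*x^2/3 - x/3


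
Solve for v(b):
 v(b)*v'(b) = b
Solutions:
 v(b) = -sqrt(C1 + b^2)
 v(b) = sqrt(C1 + b^2)


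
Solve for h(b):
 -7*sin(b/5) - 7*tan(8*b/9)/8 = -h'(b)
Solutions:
 h(b) = C1 - 63*log(cos(8*b/9))/64 - 35*cos(b/5)


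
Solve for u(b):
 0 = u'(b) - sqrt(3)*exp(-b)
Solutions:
 u(b) = C1 - sqrt(3)*exp(-b)


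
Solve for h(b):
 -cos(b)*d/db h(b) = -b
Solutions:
 h(b) = C1 + Integral(b/cos(b), b)


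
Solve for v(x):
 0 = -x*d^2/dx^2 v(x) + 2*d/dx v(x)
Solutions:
 v(x) = C1 + C2*x^3


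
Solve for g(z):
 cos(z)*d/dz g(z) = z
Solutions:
 g(z) = C1 + Integral(z/cos(z), z)


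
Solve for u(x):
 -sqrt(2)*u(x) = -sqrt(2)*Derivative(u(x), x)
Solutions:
 u(x) = C1*exp(x)


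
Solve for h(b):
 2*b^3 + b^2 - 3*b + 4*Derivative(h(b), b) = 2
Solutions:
 h(b) = C1 - b^4/8 - b^3/12 + 3*b^2/8 + b/2


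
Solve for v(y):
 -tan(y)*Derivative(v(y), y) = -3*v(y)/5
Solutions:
 v(y) = C1*sin(y)^(3/5)


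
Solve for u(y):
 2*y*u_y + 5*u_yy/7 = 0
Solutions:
 u(y) = C1 + C2*erf(sqrt(35)*y/5)


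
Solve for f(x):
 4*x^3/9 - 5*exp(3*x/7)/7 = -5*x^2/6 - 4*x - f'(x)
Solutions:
 f(x) = C1 - x^4/9 - 5*x^3/18 - 2*x^2 + 5*exp(3*x/7)/3


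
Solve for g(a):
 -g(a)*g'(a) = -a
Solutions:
 g(a) = -sqrt(C1 + a^2)
 g(a) = sqrt(C1 + a^2)


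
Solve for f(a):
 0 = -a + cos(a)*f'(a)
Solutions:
 f(a) = C1 + Integral(a/cos(a), a)


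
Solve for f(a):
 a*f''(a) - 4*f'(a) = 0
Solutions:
 f(a) = C1 + C2*a^5


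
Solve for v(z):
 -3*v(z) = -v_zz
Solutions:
 v(z) = C1*exp(-sqrt(3)*z) + C2*exp(sqrt(3)*z)


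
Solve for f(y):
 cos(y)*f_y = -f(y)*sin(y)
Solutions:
 f(y) = C1*cos(y)


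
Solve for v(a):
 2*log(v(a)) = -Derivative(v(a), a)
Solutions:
 li(v(a)) = C1 - 2*a


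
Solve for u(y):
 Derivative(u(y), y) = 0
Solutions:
 u(y) = C1


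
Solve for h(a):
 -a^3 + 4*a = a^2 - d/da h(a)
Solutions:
 h(a) = C1 + a^4/4 + a^3/3 - 2*a^2


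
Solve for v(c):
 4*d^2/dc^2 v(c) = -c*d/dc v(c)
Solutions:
 v(c) = C1 + C2*erf(sqrt(2)*c/4)


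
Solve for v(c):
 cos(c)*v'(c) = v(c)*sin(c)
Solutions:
 v(c) = C1/cos(c)


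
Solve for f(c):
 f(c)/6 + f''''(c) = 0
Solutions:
 f(c) = (C1*sin(2^(1/4)*3^(3/4)*c/6) + C2*cos(2^(1/4)*3^(3/4)*c/6))*exp(-2^(1/4)*3^(3/4)*c/6) + (C3*sin(2^(1/4)*3^(3/4)*c/6) + C4*cos(2^(1/4)*3^(3/4)*c/6))*exp(2^(1/4)*3^(3/4)*c/6)


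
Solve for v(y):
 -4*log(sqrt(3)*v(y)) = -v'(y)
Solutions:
 -Integral(1/(2*log(_y) + log(3)), (_y, v(y)))/2 = C1 - y


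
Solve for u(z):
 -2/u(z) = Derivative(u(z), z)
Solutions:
 u(z) = -sqrt(C1 - 4*z)
 u(z) = sqrt(C1 - 4*z)


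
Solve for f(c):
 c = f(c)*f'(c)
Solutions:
 f(c) = -sqrt(C1 + c^2)
 f(c) = sqrt(C1 + c^2)


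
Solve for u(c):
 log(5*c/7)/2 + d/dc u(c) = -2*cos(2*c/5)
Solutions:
 u(c) = C1 - c*log(c)/2 - c*log(5) + c/2 + c*log(35)/2 - 5*sin(2*c/5)


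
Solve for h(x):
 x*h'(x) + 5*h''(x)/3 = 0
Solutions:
 h(x) = C1 + C2*erf(sqrt(30)*x/10)


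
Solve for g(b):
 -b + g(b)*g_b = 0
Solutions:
 g(b) = -sqrt(C1 + b^2)
 g(b) = sqrt(C1 + b^2)


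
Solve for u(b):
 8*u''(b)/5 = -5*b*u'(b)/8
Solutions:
 u(b) = C1 + C2*erf(5*sqrt(2)*b/16)


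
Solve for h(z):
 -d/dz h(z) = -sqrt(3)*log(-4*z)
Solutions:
 h(z) = C1 + sqrt(3)*z*log(-z) + sqrt(3)*z*(-1 + 2*log(2))


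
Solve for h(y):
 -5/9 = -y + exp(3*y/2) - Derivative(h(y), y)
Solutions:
 h(y) = C1 - y^2/2 + 5*y/9 + 2*exp(3*y/2)/3


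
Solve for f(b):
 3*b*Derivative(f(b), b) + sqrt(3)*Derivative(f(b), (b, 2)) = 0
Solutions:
 f(b) = C1 + C2*erf(sqrt(2)*3^(1/4)*b/2)


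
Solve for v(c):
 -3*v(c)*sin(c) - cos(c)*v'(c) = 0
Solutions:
 v(c) = C1*cos(c)^3


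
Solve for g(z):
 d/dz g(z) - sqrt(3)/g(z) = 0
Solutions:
 g(z) = -sqrt(C1 + 2*sqrt(3)*z)
 g(z) = sqrt(C1 + 2*sqrt(3)*z)


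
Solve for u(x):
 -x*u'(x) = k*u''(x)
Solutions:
 u(x) = C1 + C2*sqrt(k)*erf(sqrt(2)*x*sqrt(1/k)/2)


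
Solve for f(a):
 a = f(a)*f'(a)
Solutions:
 f(a) = -sqrt(C1 + a^2)
 f(a) = sqrt(C1 + a^2)


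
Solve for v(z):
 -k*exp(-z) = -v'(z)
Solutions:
 v(z) = C1 - k*exp(-z)


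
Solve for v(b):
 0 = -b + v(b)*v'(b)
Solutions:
 v(b) = -sqrt(C1 + b^2)
 v(b) = sqrt(C1 + b^2)


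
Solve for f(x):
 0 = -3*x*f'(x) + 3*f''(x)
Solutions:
 f(x) = C1 + C2*erfi(sqrt(2)*x/2)


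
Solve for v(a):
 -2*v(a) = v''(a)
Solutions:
 v(a) = C1*sin(sqrt(2)*a) + C2*cos(sqrt(2)*a)


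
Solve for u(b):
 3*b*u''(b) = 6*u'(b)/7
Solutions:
 u(b) = C1 + C2*b^(9/7)


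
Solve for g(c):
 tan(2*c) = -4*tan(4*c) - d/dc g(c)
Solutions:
 g(c) = C1 + log(cos(2*c))/2 + log(cos(4*c))


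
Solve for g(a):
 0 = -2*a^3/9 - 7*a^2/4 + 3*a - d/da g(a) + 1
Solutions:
 g(a) = C1 - a^4/18 - 7*a^3/12 + 3*a^2/2 + a


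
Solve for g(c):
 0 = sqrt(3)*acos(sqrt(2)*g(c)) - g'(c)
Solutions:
 Integral(1/acos(sqrt(2)*_y), (_y, g(c))) = C1 + sqrt(3)*c


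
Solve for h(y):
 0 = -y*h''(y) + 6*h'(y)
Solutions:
 h(y) = C1 + C2*y^7


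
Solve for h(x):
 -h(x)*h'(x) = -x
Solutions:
 h(x) = -sqrt(C1 + x^2)
 h(x) = sqrt(C1 + x^2)


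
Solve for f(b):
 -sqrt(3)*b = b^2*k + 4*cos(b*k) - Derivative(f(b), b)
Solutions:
 f(b) = C1 + b^3*k/3 + sqrt(3)*b^2/2 + 4*sin(b*k)/k


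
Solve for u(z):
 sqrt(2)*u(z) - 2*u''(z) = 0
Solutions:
 u(z) = C1*exp(-2^(3/4)*z/2) + C2*exp(2^(3/4)*z/2)


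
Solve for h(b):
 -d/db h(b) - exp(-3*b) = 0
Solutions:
 h(b) = C1 + exp(-3*b)/3


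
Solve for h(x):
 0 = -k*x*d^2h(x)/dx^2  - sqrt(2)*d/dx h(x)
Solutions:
 h(x) = C1 + x^(((re(k) - sqrt(2))*re(k) + im(k)^2)/(re(k)^2 + im(k)^2))*(C2*sin(sqrt(2)*log(x)*Abs(im(k))/(re(k)^2 + im(k)^2)) + C3*cos(sqrt(2)*log(x)*im(k)/(re(k)^2 + im(k)^2)))


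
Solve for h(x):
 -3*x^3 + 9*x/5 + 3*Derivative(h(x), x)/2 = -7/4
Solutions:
 h(x) = C1 + x^4/2 - 3*x^2/5 - 7*x/6


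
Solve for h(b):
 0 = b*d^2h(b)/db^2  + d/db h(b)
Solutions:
 h(b) = C1 + C2*log(b)


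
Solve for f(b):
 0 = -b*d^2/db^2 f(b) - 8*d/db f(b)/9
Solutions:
 f(b) = C1 + C2*b^(1/9)


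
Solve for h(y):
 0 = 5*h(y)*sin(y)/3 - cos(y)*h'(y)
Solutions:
 h(y) = C1/cos(y)^(5/3)


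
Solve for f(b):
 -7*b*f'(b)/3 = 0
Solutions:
 f(b) = C1


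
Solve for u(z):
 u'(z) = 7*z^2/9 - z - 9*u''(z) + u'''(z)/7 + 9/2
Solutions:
 u(z) = C1 + C2*exp(z*(63 - sqrt(3997))/2) + C3*exp(z*(63 + sqrt(3997))/2) + 7*z^3/27 - 15*z^2/2 + 2515*z/18


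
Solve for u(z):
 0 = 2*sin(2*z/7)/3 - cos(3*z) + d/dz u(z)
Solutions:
 u(z) = C1 + sin(3*z)/3 + 7*cos(2*z/7)/3


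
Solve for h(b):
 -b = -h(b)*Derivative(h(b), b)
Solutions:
 h(b) = -sqrt(C1 + b^2)
 h(b) = sqrt(C1 + b^2)


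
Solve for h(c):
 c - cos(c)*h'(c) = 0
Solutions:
 h(c) = C1 + Integral(c/cos(c), c)


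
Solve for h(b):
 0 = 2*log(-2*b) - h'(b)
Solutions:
 h(b) = C1 + 2*b*log(-b) + 2*b*(-1 + log(2))


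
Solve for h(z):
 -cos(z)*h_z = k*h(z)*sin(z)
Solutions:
 h(z) = C1*exp(k*log(cos(z)))


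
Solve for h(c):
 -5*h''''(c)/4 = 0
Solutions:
 h(c) = C1 + C2*c + C3*c^2 + C4*c^3


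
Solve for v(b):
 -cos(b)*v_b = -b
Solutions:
 v(b) = C1 + Integral(b/cos(b), b)


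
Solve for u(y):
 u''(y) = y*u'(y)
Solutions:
 u(y) = C1 + C2*erfi(sqrt(2)*y/2)


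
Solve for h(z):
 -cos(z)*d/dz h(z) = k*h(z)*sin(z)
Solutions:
 h(z) = C1*exp(k*log(cos(z)))


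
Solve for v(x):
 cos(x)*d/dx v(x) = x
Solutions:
 v(x) = C1 + Integral(x/cos(x), x)


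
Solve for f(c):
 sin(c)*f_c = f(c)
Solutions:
 f(c) = C1*sqrt(cos(c) - 1)/sqrt(cos(c) + 1)


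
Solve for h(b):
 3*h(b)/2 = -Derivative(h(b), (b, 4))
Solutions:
 h(b) = (C1*sin(6^(1/4)*b/2) + C2*cos(6^(1/4)*b/2))*exp(-6^(1/4)*b/2) + (C3*sin(6^(1/4)*b/2) + C4*cos(6^(1/4)*b/2))*exp(6^(1/4)*b/2)


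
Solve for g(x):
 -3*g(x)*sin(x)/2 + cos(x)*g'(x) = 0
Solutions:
 g(x) = C1/cos(x)^(3/2)


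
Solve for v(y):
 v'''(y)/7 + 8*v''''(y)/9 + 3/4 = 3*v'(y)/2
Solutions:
 v(y) = C1 + C2*exp(-3*y*((28*sqrt(38402) + 5487)^(-1/3) + 2 + (28*sqrt(38402) + 5487)^(1/3))/112)*sin(3*sqrt(3)*y*(-(28*sqrt(38402) + 5487)^(1/3) + (28*sqrt(38402) + 5487)^(-1/3))/112) + C3*exp(-3*y*((28*sqrt(38402) + 5487)^(-1/3) + 2 + (28*sqrt(38402) + 5487)^(1/3))/112)*cos(3*sqrt(3)*y*(-(28*sqrt(38402) + 5487)^(1/3) + (28*sqrt(38402) + 5487)^(-1/3))/112) + C4*exp(3*y*(-1 + (28*sqrt(38402) + 5487)^(-1/3) + (28*sqrt(38402) + 5487)^(1/3))/56) + y/2


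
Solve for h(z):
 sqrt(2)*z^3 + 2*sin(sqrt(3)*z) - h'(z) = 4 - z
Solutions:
 h(z) = C1 + sqrt(2)*z^4/4 + z^2/2 - 4*z - 2*sqrt(3)*cos(sqrt(3)*z)/3


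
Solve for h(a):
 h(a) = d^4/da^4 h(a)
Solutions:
 h(a) = C1*exp(-a) + C2*exp(a) + C3*sin(a) + C4*cos(a)


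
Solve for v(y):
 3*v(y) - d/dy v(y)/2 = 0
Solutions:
 v(y) = C1*exp(6*y)


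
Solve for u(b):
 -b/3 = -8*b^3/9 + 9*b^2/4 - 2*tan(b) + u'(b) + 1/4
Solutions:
 u(b) = C1 + 2*b^4/9 - 3*b^3/4 - b^2/6 - b/4 - 2*log(cos(b))


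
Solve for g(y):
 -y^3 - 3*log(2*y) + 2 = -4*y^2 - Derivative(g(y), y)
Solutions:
 g(y) = C1 + y^4/4 - 4*y^3/3 + 3*y*log(y) - 5*y + y*log(8)


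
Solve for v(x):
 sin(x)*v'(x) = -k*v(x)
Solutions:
 v(x) = C1*exp(k*(-log(cos(x) - 1) + log(cos(x) + 1))/2)


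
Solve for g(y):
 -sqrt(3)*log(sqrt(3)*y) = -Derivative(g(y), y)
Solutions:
 g(y) = C1 + sqrt(3)*y*log(y) - sqrt(3)*y + sqrt(3)*y*log(3)/2


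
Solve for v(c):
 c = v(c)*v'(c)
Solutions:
 v(c) = -sqrt(C1 + c^2)
 v(c) = sqrt(C1 + c^2)


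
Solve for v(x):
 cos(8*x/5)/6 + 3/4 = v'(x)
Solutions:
 v(x) = C1 + 3*x/4 + 5*sin(8*x/5)/48


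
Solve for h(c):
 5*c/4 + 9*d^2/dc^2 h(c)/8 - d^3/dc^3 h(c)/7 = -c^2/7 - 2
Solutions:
 h(c) = C1 + C2*c + C3*exp(63*c/8) - 2*c^4/189 - 2269*c^3/11907 - 240416*c^2/250047


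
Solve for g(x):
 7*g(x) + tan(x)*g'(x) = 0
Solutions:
 g(x) = C1/sin(x)^7


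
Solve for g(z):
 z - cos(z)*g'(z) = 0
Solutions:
 g(z) = C1 + Integral(z/cos(z), z)


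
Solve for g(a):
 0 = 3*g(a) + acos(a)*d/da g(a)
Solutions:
 g(a) = C1*exp(-3*Integral(1/acos(a), a))


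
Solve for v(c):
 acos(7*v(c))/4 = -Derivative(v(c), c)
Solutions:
 Integral(1/acos(7*_y), (_y, v(c))) = C1 - c/4


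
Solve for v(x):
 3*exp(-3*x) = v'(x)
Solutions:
 v(x) = C1 - exp(-3*x)


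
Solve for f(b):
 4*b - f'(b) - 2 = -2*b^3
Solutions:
 f(b) = C1 + b^4/2 + 2*b^2 - 2*b


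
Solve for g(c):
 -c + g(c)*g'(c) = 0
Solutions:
 g(c) = -sqrt(C1 + c^2)
 g(c) = sqrt(C1 + c^2)


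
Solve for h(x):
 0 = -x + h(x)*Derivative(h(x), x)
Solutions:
 h(x) = -sqrt(C1 + x^2)
 h(x) = sqrt(C1 + x^2)


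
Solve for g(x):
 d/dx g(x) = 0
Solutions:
 g(x) = C1


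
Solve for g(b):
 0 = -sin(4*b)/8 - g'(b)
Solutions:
 g(b) = C1 + cos(4*b)/32


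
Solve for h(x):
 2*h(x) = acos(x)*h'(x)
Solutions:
 h(x) = C1*exp(2*Integral(1/acos(x), x))


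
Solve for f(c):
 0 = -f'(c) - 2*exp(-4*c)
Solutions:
 f(c) = C1 + exp(-4*c)/2


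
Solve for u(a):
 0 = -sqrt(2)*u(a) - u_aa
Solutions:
 u(a) = C1*sin(2^(1/4)*a) + C2*cos(2^(1/4)*a)


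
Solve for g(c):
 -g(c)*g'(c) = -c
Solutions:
 g(c) = -sqrt(C1 + c^2)
 g(c) = sqrt(C1 + c^2)


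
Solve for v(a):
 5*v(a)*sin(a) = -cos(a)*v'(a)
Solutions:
 v(a) = C1*cos(a)^5
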